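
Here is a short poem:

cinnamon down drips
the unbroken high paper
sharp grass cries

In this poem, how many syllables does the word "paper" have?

2

"paper" has 2 syllables.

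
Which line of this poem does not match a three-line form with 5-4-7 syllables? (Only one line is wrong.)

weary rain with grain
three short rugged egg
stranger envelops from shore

Line 1: weary (2), rain (1), with (1), grain (1) → 5 ✓
Line 2: three (1), short (1), rugged (2), egg (1) → 5 (expected 4)
Line 3: stranger (2), envelops (3), from (1), shore (1) → 7 ✓

The second line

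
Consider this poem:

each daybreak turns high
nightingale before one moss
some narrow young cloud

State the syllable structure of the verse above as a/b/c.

5/7/5

Line 1: each(1) + daybreak(2) + turns(1) + high(1) = 5
Line 2: nightingale(3) + before(2) + one(1) + moss(1) = 7
Line 3: some(1) + narrow(2) + young(1) + cloud(1) = 5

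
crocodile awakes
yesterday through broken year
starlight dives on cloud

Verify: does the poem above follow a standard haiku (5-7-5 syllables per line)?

Line 1: crocodile(3) + awakes(2) = 5 ✓
Line 2: yesterday(3) + through(1) + broken(2) + year(1) = 7 ✓
Line 3: starlight(2) + dives(1) + on(1) + cloud(1) = 5 ✓

Yes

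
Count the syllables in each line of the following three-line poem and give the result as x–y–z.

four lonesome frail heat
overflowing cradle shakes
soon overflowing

5–7–5

Line 1: four(1) + lonesome(2) + frail(1) + heat(1) = 5
Line 2: overflowing(4) + cradle(2) + shakes(1) = 7
Line 3: soon(1) + overflowing(4) = 5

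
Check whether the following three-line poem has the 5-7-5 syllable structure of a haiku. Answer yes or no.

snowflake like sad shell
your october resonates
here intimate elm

Yes

Line 1: snowflake(2) + like(1) + sad(1) + shell(1) = 5 ✓
Line 2: your(1) + october(3) + resonates(3) = 7 ✓
Line 3: here(1) + intimate(3) + elm(1) = 5 ✓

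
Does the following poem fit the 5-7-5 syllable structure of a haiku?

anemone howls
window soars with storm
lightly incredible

Line 1: anemone (4), howls (1) → 5 ✓
Line 2: window (2), soars (1), with (1), storm (1) → 5 (expected 7)
Line 3: lightly (2), incredible (4) → 6 (expected 5)

No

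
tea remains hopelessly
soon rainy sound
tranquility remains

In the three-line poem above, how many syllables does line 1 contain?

Line 1: "tea remains hopelessly": 1+2+3 = 6

6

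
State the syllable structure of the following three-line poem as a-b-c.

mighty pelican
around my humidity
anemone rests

5-7-5

Line 1: mighty(2) + pelican(3) = 5
Line 2: around(2) + my(1) + humidity(4) = 7
Line 3: anemone(4) + rests(1) = 5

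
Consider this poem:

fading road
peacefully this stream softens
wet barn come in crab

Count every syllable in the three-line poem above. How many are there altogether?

Line 1: "fading road": 2+1 = 3
Line 2: "peacefully this stream softens": 3+1+1+2 = 7
Line 3: "wet barn come in crab": 1+1+1+1+1 = 5
Total: 3 + 7 + 5 = 15

15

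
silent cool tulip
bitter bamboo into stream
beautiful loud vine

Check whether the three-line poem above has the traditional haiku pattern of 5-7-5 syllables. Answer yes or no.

Line 1: silent(2) + cool(1) + tulip(2) = 5 ✓
Line 2: bitter(2) + bamboo(2) + into(2) + stream(1) = 7 ✓
Line 3: beautiful(3) + loud(1) + vine(1) = 5 ✓

Yes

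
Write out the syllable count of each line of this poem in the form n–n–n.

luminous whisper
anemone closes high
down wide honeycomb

Line 1: luminous(3) + whisper(2) = 5
Line 2: anemone(4) + closes(2) + high(1) = 7
Line 3: down(1) + wide(1) + honeycomb(3) = 5

5–7–5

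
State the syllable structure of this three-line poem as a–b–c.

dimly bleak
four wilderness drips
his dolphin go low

Line 1: dimly (2), bleak (1) → 3
Line 2: four (1), wilderness (3), drips (1) → 5
Line 3: his (1), dolphin (2), go (1), low (1) → 5

3–5–5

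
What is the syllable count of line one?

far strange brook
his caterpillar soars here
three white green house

Line one: far(1) + strange(1) + brook(1) = 3

3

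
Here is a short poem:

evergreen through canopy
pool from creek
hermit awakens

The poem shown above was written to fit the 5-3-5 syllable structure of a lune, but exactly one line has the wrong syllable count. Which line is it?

Line 1: "evergreen through canopy": 3+1+3 = 7 (expected 5)
Line 2: "pool from creek": 1+1+1 = 3 ✓
Line 3: "hermit awakens": 2+3 = 5 ✓

The first line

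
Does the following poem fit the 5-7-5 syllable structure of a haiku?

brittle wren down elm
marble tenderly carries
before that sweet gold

Yes

Line 1: brittle (2), wren (1), down (1), elm (1) → 5 ✓
Line 2: marble (2), tenderly (3), carries (2) → 7 ✓
Line 3: before (2), that (1), sweet (1), gold (1) → 5 ✓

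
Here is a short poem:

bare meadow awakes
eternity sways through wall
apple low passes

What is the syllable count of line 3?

5

Line 3: apple(2) + low(1) + passes(2) = 5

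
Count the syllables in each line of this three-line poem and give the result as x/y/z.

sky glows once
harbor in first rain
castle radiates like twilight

3/5/8

Line 1: sky (1), glows (1), once (1) → 3
Line 2: harbor (2), in (1), first (1), rain (1) → 5
Line 3: castle (2), radiates (3), like (1), twilight (2) → 8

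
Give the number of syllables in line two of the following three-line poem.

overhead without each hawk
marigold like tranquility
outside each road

8

Line two: "marigold like tranquility": 3+1+4 = 8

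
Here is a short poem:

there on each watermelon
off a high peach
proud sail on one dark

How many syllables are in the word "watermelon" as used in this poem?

4

"watermelon" has 4 syllables.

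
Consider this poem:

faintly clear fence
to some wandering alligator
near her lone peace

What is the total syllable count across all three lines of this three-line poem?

17

Line 1: "faintly clear fence": 2+1+1 = 4
Line 2: "to some wandering alligator": 1+1+3+4 = 9
Line 3: "near her lone peace": 1+1+1+1 = 4
Total: 4 + 9 + 4 = 17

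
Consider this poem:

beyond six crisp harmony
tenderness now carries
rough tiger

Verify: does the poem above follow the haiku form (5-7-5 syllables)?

Line 1: "beyond six crisp harmony": 2+1+1+3 = 7 (expected 5)
Line 2: "tenderness now carries": 3+1+2 = 6 (expected 7)
Line 3: "rough tiger": 1+2 = 3 (expected 5)

No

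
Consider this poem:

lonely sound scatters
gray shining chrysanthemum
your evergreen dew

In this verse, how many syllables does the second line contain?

The second line: gray(1) + shining(2) + chrysanthemum(4) = 7

7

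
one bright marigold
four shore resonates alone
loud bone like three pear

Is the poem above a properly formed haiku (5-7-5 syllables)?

Line 1: one (1), bright (1), marigold (3) → 5 ✓
Line 2: four (1), shore (1), resonates (3), alone (2) → 7 ✓
Line 3: loud (1), bone (1), like (1), three (1), pear (1) → 5 ✓

Yes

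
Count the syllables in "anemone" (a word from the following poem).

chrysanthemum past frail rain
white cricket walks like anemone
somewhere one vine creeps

4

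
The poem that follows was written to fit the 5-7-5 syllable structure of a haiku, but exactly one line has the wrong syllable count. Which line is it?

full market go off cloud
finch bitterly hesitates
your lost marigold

Line 1: full (1), market (2), go (1), off (1), cloud (1) → 6 (expected 5)
Line 2: finch (1), bitterly (3), hesitates (3) → 7 ✓
Line 3: your (1), lost (1), marigold (3) → 5 ✓

Line 1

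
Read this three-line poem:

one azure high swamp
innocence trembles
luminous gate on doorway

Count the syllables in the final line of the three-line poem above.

The final line: luminous (3), gate (1), on (1), doorway (2) → 7

7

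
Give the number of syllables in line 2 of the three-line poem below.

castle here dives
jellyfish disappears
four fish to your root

Line 2: jellyfish (3), disappears (3) → 6

6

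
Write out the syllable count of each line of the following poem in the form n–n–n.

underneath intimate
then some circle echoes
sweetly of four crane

6–6–5

Line 1: "underneath intimate": 3+3 = 6
Line 2: "then some circle echoes": 1+1+2+2 = 6
Line 3: "sweetly of four crane": 2+1+1+1 = 5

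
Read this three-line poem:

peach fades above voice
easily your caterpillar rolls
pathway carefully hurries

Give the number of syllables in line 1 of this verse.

Line 1: peach(1) + fades(1) + above(2) + voice(1) = 5

5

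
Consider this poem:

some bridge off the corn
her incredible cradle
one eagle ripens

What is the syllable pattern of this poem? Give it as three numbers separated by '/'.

5/7/5

Line 1: some (1), bridge (1), off (1), the (1), corn (1) → 5
Line 2: her (1), incredible (4), cradle (2) → 7
Line 3: one (1), eagle (2), ripens (2) → 5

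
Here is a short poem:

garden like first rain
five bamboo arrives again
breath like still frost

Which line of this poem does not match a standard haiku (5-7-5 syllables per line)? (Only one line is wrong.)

Line 3

Line 1: garden(2) + like(1) + first(1) + rain(1) = 5 ✓
Line 2: five(1) + bamboo(2) + arrives(2) + again(2) = 7 ✓
Line 3: breath(1) + like(1) + still(1) + frost(1) = 4 (expected 5)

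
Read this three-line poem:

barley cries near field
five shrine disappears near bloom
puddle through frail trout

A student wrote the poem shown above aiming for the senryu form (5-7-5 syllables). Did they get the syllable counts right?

Line 1: barley(2) + cries(1) + near(1) + field(1) = 5 ✓
Line 2: five(1) + shrine(1) + disappears(3) + near(1) + bloom(1) = 7 ✓
Line 3: puddle(2) + through(1) + frail(1) + trout(1) = 5 ✓

Yes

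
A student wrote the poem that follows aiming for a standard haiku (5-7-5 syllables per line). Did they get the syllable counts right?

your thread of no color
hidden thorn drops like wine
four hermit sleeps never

No

Line 1: "your thread of no color": 1+1+1+1+2 = 6 (expected 5)
Line 2: "hidden thorn drops like wine": 2+1+1+1+1 = 6 (expected 7)
Line 3: "four hermit sleeps never": 1+2+1+2 = 6 (expected 5)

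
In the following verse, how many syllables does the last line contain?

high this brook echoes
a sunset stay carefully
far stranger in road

5

The last line: far (1), stranger (2), in (1), road (1) → 5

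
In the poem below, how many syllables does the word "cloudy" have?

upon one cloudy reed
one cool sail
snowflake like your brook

2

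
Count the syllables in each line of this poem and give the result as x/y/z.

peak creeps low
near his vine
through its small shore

3/3/4

Line 1: peak (1), creeps (1), low (1) → 3
Line 2: near (1), his (1), vine (1) → 3
Line 3: through (1), its (1), small (1), shore (1) → 4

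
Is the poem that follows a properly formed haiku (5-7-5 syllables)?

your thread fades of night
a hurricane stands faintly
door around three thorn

Yes

Line 1: your(1) + thread(1) + fades(1) + of(1) + night(1) = 5 ✓
Line 2: a(1) + hurricane(3) + stands(1) + faintly(2) = 7 ✓
Line 3: door(1) + around(2) + three(1) + thorn(1) = 5 ✓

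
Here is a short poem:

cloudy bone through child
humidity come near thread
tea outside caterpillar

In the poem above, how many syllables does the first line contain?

5

The first line: cloudy (2), bone (1), through (1), child (1) → 5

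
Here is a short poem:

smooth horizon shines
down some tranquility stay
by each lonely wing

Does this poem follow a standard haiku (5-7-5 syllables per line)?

Line 1: "smooth horizon shines": 1+3+1 = 5 ✓
Line 2: "down some tranquility stay": 1+1+4+1 = 7 ✓
Line 3: "by each lonely wing": 1+1+2+1 = 5 ✓

Yes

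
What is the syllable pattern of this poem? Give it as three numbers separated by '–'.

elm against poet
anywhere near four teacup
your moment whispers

Line 1: "elm against poet": 1+2+2 = 5
Line 2: "anywhere near four teacup": 3+1+1+2 = 7
Line 3: "your moment whispers": 1+2+2 = 5

5–7–5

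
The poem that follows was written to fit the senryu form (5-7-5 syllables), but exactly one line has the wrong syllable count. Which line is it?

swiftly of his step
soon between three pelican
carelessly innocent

Line 1: swiftly (2), of (1), his (1), step (1) → 5 ✓
Line 2: soon (1), between (2), three (1), pelican (3) → 7 ✓
Line 3: carelessly (3), innocent (3) → 6 (expected 5)

Line 3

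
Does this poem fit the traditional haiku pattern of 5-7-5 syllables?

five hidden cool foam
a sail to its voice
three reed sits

No

Line 1: "five hidden cool foam": 1+2+1+1 = 5 ✓
Line 2: "a sail to its voice": 1+1+1+1+1 = 5 (expected 7)
Line 3: "three reed sits": 1+1+1 = 3 (expected 5)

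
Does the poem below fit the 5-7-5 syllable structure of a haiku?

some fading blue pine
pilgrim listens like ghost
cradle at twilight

Line 1: some (1), fading (2), blue (1), pine (1) → 5 ✓
Line 2: pilgrim (2), listens (2), like (1), ghost (1) → 6 (expected 7)
Line 3: cradle (2), at (1), twilight (2) → 5 ✓

No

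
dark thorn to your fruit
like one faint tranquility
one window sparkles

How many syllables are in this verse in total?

17

Line 1: "dark thorn to your fruit": 1+1+1+1+1 = 5
Line 2: "like one faint tranquility": 1+1+1+4 = 7
Line 3: "one window sparkles": 1+2+2 = 5
Total: 5 + 7 + 5 = 17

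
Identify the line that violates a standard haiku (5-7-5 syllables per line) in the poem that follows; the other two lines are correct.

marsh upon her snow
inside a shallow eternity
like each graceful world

The second line

Line 1: marsh(1) + upon(2) + her(1) + snow(1) = 5 ✓
Line 2: inside(2) + a(1) + shallow(2) + eternity(4) = 9 (expected 7)
Line 3: like(1) + each(1) + graceful(2) + world(1) = 5 ✓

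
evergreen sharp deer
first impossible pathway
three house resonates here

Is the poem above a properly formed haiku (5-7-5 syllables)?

No

Line 1: evergreen(3) + sharp(1) + deer(1) = 5 ✓
Line 2: first(1) + impossible(4) + pathway(2) = 7 ✓
Line 3: three(1) + house(1) + resonates(3) + here(1) = 6 (expected 5)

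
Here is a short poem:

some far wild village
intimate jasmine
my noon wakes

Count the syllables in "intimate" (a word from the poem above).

3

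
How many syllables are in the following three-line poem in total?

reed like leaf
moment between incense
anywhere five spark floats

15

Line 1: "reed like leaf": 1+1+1 = 3
Line 2: "moment between incense": 2+2+2 = 6
Line 3: "anywhere five spark floats": 3+1+1+1 = 6
Total: 3 + 6 + 6 = 15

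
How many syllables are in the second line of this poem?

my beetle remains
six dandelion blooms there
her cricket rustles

The second line: "six dandelion blooms there": 1+4+1+1 = 7

7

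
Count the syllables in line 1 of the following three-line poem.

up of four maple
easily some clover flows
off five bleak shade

5

Line 1: up (1), of (1), four (1), maple (2) → 5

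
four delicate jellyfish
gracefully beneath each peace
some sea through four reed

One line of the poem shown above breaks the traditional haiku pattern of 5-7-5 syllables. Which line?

Line 1: "four delicate jellyfish": 1+3+3 = 7 (expected 5)
Line 2: "gracefully beneath each peace": 3+2+1+1 = 7 ✓
Line 3: "some sea through four reed": 1+1+1+1+1 = 5 ✓

The first line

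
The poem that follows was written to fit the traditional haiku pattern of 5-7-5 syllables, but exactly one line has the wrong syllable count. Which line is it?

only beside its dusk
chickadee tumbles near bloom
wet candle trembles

The first line

Line 1: "only beside its dusk": 2+2+1+1 = 6 (expected 5)
Line 2: "chickadee tumbles near bloom": 3+2+1+1 = 7 ✓
Line 3: "wet candle trembles": 1+2+2 = 5 ✓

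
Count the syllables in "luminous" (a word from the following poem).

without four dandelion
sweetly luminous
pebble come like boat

3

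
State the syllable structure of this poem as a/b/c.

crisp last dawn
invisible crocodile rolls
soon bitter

3/8/3

Line 1: "crisp last dawn": 1+1+1 = 3
Line 2: "invisible crocodile rolls": 4+3+1 = 8
Line 3: "soon bitter": 1+2 = 3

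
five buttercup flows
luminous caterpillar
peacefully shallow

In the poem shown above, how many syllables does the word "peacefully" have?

3

"peacefully" has 3 syllables.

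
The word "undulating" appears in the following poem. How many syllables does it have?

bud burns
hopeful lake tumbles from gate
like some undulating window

4

"undulating" has 4 syllables.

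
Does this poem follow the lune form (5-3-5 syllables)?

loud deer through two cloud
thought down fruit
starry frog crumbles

Line 1: "loud deer through two cloud": 1+1+1+1+1 = 5 ✓
Line 2: "thought down fruit": 1+1+1 = 3 ✓
Line 3: "starry frog crumbles": 2+1+2 = 5 ✓

Yes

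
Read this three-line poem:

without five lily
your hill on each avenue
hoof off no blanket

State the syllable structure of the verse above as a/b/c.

Line 1: without(2) + five(1) + lily(2) = 5
Line 2: your(1) + hill(1) + on(1) + each(1) + avenue(3) = 7
Line 3: hoof(1) + off(1) + no(1) + blanket(2) = 5

5/7/5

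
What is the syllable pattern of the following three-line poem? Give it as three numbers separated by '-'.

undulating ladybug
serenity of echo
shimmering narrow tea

7-7-6

Line 1: "undulating ladybug": 4+3 = 7
Line 2: "serenity of echo": 4+1+2 = 7
Line 3: "shimmering narrow tea": 3+2+1 = 6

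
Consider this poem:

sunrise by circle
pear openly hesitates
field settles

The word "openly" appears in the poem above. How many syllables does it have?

3

"openly" has 3 syllables.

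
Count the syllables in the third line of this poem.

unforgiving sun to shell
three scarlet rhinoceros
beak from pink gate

4

The third line: "beak from pink gate": 1+1+1+1 = 4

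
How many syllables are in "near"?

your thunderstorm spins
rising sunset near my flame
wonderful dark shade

1

"near" has 1 syllable.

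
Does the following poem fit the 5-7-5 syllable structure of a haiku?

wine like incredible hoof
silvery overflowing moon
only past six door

Line 1: wine(1) + like(1) + incredible(4) + hoof(1) = 7 (expected 5)
Line 2: silvery(3) + overflowing(4) + moon(1) = 8 (expected 7)
Line 3: only(2) + past(1) + six(1) + door(1) = 5 ✓

No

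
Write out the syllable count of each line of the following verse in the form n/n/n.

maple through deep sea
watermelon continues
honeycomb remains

Line 1: maple (2), through (1), deep (1), sea (1) → 5
Line 2: watermelon (4), continues (3) → 7
Line 3: honeycomb (3), remains (2) → 5

5/7/5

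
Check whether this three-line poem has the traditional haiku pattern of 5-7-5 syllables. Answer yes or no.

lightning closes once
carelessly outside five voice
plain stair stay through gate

Line 1: lightning (2), closes (2), once (1) → 5 ✓
Line 2: carelessly (3), outside (2), five (1), voice (1) → 7 ✓
Line 3: plain (1), stair (1), stay (1), through (1), gate (1) → 5 ✓

Yes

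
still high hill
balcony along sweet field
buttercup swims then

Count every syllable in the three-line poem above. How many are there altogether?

Line 1: "still high hill": 1+1+1 = 3
Line 2: "balcony along sweet field": 3+2+1+1 = 7
Line 3: "buttercup swims then": 3+1+1 = 5
Total: 3 + 7 + 5 = 15

15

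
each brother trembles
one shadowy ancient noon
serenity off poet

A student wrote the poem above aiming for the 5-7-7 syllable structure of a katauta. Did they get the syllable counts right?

Yes

Line 1: "each brother trembles": 1+2+2 = 5 ✓
Line 2: "one shadowy ancient noon": 1+3+2+1 = 7 ✓
Line 3: "serenity off poet": 4+1+2 = 7 ✓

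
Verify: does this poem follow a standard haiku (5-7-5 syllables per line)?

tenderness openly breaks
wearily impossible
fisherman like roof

Line 1: tenderness(3) + openly(3) + breaks(1) = 7 (expected 5)
Line 2: wearily(3) + impossible(4) = 7 ✓
Line 3: fisherman(3) + like(1) + roof(1) = 5 ✓

No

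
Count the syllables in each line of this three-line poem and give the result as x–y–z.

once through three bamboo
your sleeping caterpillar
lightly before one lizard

Line 1: "once through three bamboo": 1+1+1+2 = 5
Line 2: "your sleeping caterpillar": 1+2+4 = 7
Line 3: "lightly before one lizard": 2+2+1+2 = 7

5–7–7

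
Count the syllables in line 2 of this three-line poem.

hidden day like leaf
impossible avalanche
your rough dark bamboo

7

Line 2: impossible (4), avalanche (3) → 7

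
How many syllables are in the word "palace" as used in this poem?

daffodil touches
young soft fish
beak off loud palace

"palace" has 2 syllables.

2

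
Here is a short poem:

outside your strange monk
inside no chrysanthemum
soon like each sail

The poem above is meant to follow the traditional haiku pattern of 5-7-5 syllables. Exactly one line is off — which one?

Line 1: "outside your strange monk": 2+1+1+1 = 5 ✓
Line 2: "inside no chrysanthemum": 2+1+4 = 7 ✓
Line 3: "soon like each sail": 1+1+1+1 = 4 (expected 5)

Line 3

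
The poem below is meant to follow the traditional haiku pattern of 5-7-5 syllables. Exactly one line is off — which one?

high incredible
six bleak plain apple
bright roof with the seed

Line 2

Line 1: high(1) + incredible(4) = 5 ✓
Line 2: six(1) + bleak(1) + plain(1) + apple(2) = 5 (expected 7)
Line 3: bright(1) + roof(1) + with(1) + the(1) + seed(1) = 5 ✓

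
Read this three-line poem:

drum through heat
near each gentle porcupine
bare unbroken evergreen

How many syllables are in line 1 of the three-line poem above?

3

Line 1: drum(1) + through(1) + heat(1) = 3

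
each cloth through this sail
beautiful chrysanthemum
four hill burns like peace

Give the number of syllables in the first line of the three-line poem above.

5

The first line: each(1) + cloth(1) + through(1) + this(1) + sail(1) = 5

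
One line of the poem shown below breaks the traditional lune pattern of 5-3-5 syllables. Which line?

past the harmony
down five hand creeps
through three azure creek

Line 1: "past the harmony": 1+1+3 = 5 ✓
Line 2: "down five hand creeps": 1+1+1+1 = 4 (expected 3)
Line 3: "through three azure creek": 1+1+2+1 = 5 ✓

Line 2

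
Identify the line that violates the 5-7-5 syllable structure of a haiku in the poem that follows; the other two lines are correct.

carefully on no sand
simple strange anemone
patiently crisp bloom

Line 1: "carefully on no sand": 3+1+1+1 = 6 (expected 5)
Line 2: "simple strange anemone": 2+1+4 = 7 ✓
Line 3: "patiently crisp bloom": 3+1+1 = 5 ✓

Line 1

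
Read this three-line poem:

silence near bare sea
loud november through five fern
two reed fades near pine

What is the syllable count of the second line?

The second line: "loud november through five fern": 1+3+1+1+1 = 7

7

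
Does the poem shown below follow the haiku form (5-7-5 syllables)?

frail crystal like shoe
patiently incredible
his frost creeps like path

Yes

Line 1: frail(1) + crystal(2) + like(1) + shoe(1) = 5 ✓
Line 2: patiently(3) + incredible(4) = 7 ✓
Line 3: his(1) + frost(1) + creeps(1) + like(1) + path(1) = 5 ✓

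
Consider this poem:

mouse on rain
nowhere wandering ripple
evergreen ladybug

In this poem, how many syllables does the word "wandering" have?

3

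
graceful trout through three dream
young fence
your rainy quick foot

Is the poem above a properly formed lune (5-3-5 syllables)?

Line 1: "graceful trout through three dream": 2+1+1+1+1 = 6 (expected 5)
Line 2: "young fence": 1+1 = 2 (expected 3)
Line 3: "your rainy quick foot": 1+2+1+1 = 5 ✓

No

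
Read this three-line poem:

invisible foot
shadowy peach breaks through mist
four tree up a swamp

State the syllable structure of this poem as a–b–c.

5–7–5

Line 1: invisible(4) + foot(1) = 5
Line 2: shadowy(3) + peach(1) + breaks(1) + through(1) + mist(1) = 7
Line 3: four(1) + tree(1) + up(1) + a(1) + swamp(1) = 5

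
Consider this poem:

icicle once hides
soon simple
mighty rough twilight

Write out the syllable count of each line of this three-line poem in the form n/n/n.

5/3/5

Line 1: icicle(3) + once(1) + hides(1) = 5
Line 2: soon(1) + simple(2) = 3
Line 3: mighty(2) + rough(1) + twilight(2) = 5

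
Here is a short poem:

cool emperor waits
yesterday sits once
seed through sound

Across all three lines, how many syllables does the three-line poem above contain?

Line 1: "cool emperor waits": 1+3+1 = 5
Line 2: "yesterday sits once": 3+1+1 = 5
Line 3: "seed through sound": 1+1+1 = 3
Total: 5 + 5 + 3 = 13

13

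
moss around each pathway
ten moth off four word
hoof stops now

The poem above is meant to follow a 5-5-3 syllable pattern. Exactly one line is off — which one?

Line 1

Line 1: moss (1), around (2), each (1), pathway (2) → 6 (expected 5)
Line 2: ten (1), moth (1), off (1), four (1), word (1) → 5 ✓
Line 3: hoof (1), stops (1), now (1) → 3 ✓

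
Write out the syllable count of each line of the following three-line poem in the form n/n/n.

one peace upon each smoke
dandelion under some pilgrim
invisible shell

6/9/5

Line 1: "one peace upon each smoke": 1+1+2+1+1 = 6
Line 2: "dandelion under some pilgrim": 4+2+1+2 = 9
Line 3: "invisible shell": 4+1 = 5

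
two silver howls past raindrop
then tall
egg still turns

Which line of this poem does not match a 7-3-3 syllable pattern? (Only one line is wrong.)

Line 2

Line 1: two (1), silver (2), howls (1), past (1), raindrop (2) → 7 ✓
Line 2: then (1), tall (1) → 2 (expected 3)
Line 3: egg (1), still (1), turns (1) → 3 ✓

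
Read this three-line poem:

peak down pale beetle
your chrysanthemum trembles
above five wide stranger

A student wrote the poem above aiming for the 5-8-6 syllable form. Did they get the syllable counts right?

No

Line 1: peak (1), down (1), pale (1), beetle (2) → 5 ✓
Line 2: your (1), chrysanthemum (4), trembles (2) → 7 (expected 8)
Line 3: above (2), five (1), wide (1), stranger (2) → 6 ✓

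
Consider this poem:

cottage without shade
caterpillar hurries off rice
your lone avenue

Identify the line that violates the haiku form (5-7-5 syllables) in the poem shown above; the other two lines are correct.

The second line

Line 1: cottage (2), without (2), shade (1) → 5 ✓
Line 2: caterpillar (4), hurries (2), off (1), rice (1) → 8 (expected 7)
Line 3: your (1), lone (1), avenue (3) → 5 ✓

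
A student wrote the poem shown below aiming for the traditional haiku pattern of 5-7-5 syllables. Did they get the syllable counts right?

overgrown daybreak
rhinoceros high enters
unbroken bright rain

Line 1: overgrown (3), daybreak (2) → 5 ✓
Line 2: rhinoceros (4), high (1), enters (2) → 7 ✓
Line 3: unbroken (3), bright (1), rain (1) → 5 ✓

Yes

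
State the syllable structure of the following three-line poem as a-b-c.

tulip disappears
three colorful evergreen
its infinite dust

Line 1: "tulip disappears": 2+3 = 5
Line 2: "three colorful evergreen": 1+3+3 = 7
Line 3: "its infinite dust": 1+3+1 = 5

5-7-5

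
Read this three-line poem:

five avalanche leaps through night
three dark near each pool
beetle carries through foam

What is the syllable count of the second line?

The second line: three (1), dark (1), near (1), each (1), pool (1) → 5

5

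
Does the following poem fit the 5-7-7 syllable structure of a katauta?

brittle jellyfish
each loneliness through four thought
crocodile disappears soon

Line 1: brittle(2) + jellyfish(3) = 5 ✓
Line 2: each(1) + loneliness(3) + through(1) + four(1) + thought(1) = 7 ✓
Line 3: crocodile(3) + disappears(3) + soon(1) = 7 ✓

Yes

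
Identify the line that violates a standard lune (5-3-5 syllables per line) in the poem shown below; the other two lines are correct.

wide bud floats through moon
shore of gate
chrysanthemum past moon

Line 1: wide (1), bud (1), floats (1), through (1), moon (1) → 5 ✓
Line 2: shore (1), of (1), gate (1) → 3 ✓
Line 3: chrysanthemum (4), past (1), moon (1) → 6 (expected 5)

The third line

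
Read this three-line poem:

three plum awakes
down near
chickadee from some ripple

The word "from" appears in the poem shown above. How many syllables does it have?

1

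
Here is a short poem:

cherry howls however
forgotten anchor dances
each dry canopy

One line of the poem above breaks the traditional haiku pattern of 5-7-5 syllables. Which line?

The first line

Line 1: cherry (2), howls (1), however (3) → 6 (expected 5)
Line 2: forgotten (3), anchor (2), dances (2) → 7 ✓
Line 3: each (1), dry (1), canopy (3) → 5 ✓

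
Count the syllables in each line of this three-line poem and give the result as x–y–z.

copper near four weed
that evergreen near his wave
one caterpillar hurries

Line 1: copper(2) + near(1) + four(1) + weed(1) = 5
Line 2: that(1) + evergreen(3) + near(1) + his(1) + wave(1) = 7
Line 3: one(1) + caterpillar(4) + hurries(2) = 7

5–7–7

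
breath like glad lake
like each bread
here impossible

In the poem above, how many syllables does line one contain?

4

Line one: breath(1) + like(1) + glad(1) + lake(1) = 4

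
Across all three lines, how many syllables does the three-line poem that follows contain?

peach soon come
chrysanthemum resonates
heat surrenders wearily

Line 1: peach (1), soon (1), come (1) → 3
Line 2: chrysanthemum (4), resonates (3) → 7
Line 3: heat (1), surrenders (3), wearily (3) → 7
Total: 3 + 7 + 7 = 17

17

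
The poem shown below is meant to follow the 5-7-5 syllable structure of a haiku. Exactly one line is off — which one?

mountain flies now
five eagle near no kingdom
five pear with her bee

Line 1: "mountain flies now": 2+1+1 = 4 (expected 5)
Line 2: "five eagle near no kingdom": 1+2+1+1+2 = 7 ✓
Line 3: "five pear with her bee": 1+1+1+1+1 = 5 ✓

Line 1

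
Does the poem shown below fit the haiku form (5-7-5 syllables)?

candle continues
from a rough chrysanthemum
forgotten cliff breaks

Yes

Line 1: candle (2), continues (3) → 5 ✓
Line 2: from (1), a (1), rough (1), chrysanthemum (4) → 7 ✓
Line 3: forgotten (3), cliff (1), breaks (1) → 5 ✓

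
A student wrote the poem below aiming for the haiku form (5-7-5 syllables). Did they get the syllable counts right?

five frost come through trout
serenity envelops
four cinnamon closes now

No

Line 1: five(1) + frost(1) + come(1) + through(1) + trout(1) = 5 ✓
Line 2: serenity(4) + envelops(3) = 7 ✓
Line 3: four(1) + cinnamon(3) + closes(2) + now(1) = 7 (expected 5)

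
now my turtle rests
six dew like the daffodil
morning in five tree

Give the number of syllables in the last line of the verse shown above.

5

The last line: "morning in five tree": 2+1+1+1 = 5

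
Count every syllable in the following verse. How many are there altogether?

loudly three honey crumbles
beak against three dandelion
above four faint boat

Line 1: "loudly three honey crumbles": 2+1+2+2 = 7
Line 2: "beak against three dandelion": 1+2+1+4 = 8
Line 3: "above four faint boat": 2+1+1+1 = 5
Total: 7 + 8 + 5 = 20

20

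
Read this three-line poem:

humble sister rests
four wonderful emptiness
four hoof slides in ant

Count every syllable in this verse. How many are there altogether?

Line 1: humble (2), sister (2), rests (1) → 5
Line 2: four (1), wonderful (3), emptiness (3) → 7
Line 3: four (1), hoof (1), slides (1), in (1), ant (1) → 5
Total: 5 + 7 + 5 = 17

17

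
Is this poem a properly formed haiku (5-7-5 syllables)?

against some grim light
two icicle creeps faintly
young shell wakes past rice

Line 1: "against some grim light": 2+1+1+1 = 5 ✓
Line 2: "two icicle creeps faintly": 1+3+1+2 = 7 ✓
Line 3: "young shell wakes past rice": 1+1+1+1+1 = 5 ✓

Yes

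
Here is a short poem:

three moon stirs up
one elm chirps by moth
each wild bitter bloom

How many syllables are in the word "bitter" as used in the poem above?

2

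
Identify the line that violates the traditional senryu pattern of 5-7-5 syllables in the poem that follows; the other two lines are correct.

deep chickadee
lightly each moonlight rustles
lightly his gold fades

Line 1: deep (1), chickadee (3) → 4 (expected 5)
Line 2: lightly (2), each (1), moonlight (2), rustles (2) → 7 ✓
Line 3: lightly (2), his (1), gold (1), fades (1) → 5 ✓

Line 1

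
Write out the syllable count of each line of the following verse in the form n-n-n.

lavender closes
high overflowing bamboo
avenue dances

5-7-5

Line 1: lavender(3) + closes(2) = 5
Line 2: high(1) + overflowing(4) + bamboo(2) = 7
Line 3: avenue(3) + dances(2) = 5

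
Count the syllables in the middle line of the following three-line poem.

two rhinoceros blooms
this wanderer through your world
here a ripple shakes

The middle line: this(1) + wanderer(3) + through(1) + your(1) + world(1) = 7

7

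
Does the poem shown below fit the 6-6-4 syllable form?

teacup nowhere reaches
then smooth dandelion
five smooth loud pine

Line 1: "teacup nowhere reaches": 2+2+2 = 6 ✓
Line 2: "then smooth dandelion": 1+1+4 = 6 ✓
Line 3: "five smooth loud pine": 1+1+1+1 = 4 ✓

Yes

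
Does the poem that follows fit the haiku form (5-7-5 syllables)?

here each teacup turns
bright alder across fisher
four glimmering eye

Line 1: here(1) + each(1) + teacup(2) + turns(1) = 5 ✓
Line 2: bright(1) + alder(2) + across(2) + fisher(2) = 7 ✓
Line 3: four(1) + glimmering(3) + eye(1) = 5 ✓

Yes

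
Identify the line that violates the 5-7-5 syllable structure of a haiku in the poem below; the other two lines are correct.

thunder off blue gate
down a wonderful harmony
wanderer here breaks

The second line

Line 1: thunder(2) + off(1) + blue(1) + gate(1) = 5 ✓
Line 2: down(1) + a(1) + wonderful(3) + harmony(3) = 8 (expected 7)
Line 3: wanderer(3) + here(1) + breaks(1) = 5 ✓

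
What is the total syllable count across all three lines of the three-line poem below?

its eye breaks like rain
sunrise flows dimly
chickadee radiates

16

Line 1: "its eye breaks like rain": 1+1+1+1+1 = 5
Line 2: "sunrise flows dimly": 2+1+2 = 5
Line 3: "chickadee radiates": 3+3 = 6
Total: 5 + 5 + 6 = 16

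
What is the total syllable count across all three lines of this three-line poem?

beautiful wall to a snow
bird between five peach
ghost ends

Line 1: "beautiful wall to a snow": 3+1+1+1+1 = 7
Line 2: "bird between five peach": 1+2+1+1 = 5
Line 3: "ghost ends": 1+1 = 2
Total: 7 + 5 + 2 = 14

14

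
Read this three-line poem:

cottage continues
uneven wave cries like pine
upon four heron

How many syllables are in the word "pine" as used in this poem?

1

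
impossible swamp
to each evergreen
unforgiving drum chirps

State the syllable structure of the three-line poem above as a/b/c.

Line 1: impossible (4), swamp (1) → 5
Line 2: to (1), each (1), evergreen (3) → 5
Line 3: unforgiving (4), drum (1), chirps (1) → 6

5/5/6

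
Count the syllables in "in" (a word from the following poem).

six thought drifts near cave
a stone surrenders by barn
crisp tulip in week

1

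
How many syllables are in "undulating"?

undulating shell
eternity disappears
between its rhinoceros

4

"undulating" has 4 syllables.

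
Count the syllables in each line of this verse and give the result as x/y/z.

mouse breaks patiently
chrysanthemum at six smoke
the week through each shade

Line 1: "mouse breaks patiently": 1+1+3 = 5
Line 2: "chrysanthemum at six smoke": 4+1+1+1 = 7
Line 3: "the week through each shade": 1+1+1+1+1 = 5

5/7/5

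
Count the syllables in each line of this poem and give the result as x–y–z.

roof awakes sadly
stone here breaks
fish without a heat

5–3–5

Line 1: roof (1), awakes (2), sadly (2) → 5
Line 2: stone (1), here (1), breaks (1) → 3
Line 3: fish (1), without (2), a (1), heat (1) → 5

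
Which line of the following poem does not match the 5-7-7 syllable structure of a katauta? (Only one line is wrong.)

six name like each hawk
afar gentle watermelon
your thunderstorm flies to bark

Line 1: "six name like each hawk": 1+1+1+1+1 = 5 ✓
Line 2: "afar gentle watermelon": 2+2+4 = 8 (expected 7)
Line 3: "your thunderstorm flies to bark": 1+3+1+1+1 = 7 ✓

The second line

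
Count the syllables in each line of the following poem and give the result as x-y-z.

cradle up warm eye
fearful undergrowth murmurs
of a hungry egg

5-7-5

Line 1: cradle(2) + up(1) + warm(1) + eye(1) = 5
Line 2: fearful(2) + undergrowth(3) + murmurs(2) = 7
Line 3: of(1) + a(1) + hungry(2) + egg(1) = 5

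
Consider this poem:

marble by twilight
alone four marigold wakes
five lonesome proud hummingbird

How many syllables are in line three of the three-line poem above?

7

Line three: five (1), lonesome (2), proud (1), hummingbird (3) → 7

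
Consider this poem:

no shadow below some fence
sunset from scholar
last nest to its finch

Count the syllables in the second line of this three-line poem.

5

The second line: sunset (2), from (1), scholar (2) → 5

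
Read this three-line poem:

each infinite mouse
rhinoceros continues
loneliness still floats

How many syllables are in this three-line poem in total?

17

Line 1: "each infinite mouse": 1+3+1 = 5
Line 2: "rhinoceros continues": 4+3 = 7
Line 3: "loneliness still floats": 3+1+1 = 5
Total: 5 + 7 + 5 = 17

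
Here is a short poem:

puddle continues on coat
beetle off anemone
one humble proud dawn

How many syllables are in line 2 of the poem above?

Line 2: beetle (2), off (1), anemone (4) → 7

7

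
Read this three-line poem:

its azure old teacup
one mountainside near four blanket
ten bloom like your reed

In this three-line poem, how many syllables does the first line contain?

6

The first line: its (1), azure (2), old (1), teacup (2) → 6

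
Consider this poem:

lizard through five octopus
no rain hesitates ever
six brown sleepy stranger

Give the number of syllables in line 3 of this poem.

Line 3: six(1) + brown(1) + sleepy(2) + stranger(2) = 6

6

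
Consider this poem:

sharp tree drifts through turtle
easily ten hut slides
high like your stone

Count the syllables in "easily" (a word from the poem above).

3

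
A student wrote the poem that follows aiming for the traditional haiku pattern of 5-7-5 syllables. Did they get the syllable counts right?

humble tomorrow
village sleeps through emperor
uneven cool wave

Line 1: humble(2) + tomorrow(3) = 5 ✓
Line 2: village(2) + sleeps(1) + through(1) + emperor(3) = 7 ✓
Line 3: uneven(3) + cool(1) + wave(1) = 5 ✓

Yes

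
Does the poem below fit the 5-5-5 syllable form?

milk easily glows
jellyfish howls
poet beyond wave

Line 1: milk (1), easily (3), glows (1) → 5 ✓
Line 2: jellyfish (3), howls (1) → 4 (expected 5)
Line 3: poet (2), beyond (2), wave (1) → 5 ✓

No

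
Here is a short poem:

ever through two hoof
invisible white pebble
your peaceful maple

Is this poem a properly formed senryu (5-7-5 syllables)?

Line 1: ever (2), through (1), two (1), hoof (1) → 5 ✓
Line 2: invisible (4), white (1), pebble (2) → 7 ✓
Line 3: your (1), peaceful (2), maple (2) → 5 ✓

Yes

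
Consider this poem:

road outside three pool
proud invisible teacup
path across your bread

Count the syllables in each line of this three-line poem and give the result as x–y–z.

Line 1: road (1), outside (2), three (1), pool (1) → 5
Line 2: proud (1), invisible (4), teacup (2) → 7
Line 3: path (1), across (2), your (1), bread (1) → 5

5–7–5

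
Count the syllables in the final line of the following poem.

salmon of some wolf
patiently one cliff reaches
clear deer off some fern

5

The final line: "clear deer off some fern": 1+1+1+1+1 = 5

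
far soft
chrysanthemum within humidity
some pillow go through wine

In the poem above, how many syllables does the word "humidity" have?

4

"humidity" has 4 syllables.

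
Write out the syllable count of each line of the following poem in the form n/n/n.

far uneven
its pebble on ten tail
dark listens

Line 1: "far uneven": 1+3 = 4
Line 2: "its pebble on ten tail": 1+2+1+1+1 = 6
Line 3: "dark listens": 1+2 = 3

4/6/3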